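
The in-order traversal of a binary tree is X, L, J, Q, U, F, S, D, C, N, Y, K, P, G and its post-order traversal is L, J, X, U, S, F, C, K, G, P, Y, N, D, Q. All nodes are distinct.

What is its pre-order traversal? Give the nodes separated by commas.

Q, X, J, L, D, F, U, S, N, C, Y, P, K, G

The last element of post-order is the root; it splits in-order into left and right subtrees.
Root Q: left subtree has 3 nodes {X, L, J}, right has 10 {U, F, S, D, C, N, Y, K, P, G}.
  Root X: left subtree has 0 nodes { }, right has 2 {L, J}.
    Root J: left subtree has 1 node {L}, right has 0 { }.
  Root D: left subtree has 3 nodes {U, F, S}, right has 6 {C, N, Y, K, P, G}.
    Root F: left subtree has 1 node {U}, right has 1 {S}.
    Root N: left subtree has 1 node {C}, right has 4 {Y, K, P, G}.
      Root Y: left subtree has 0 nodes { }, right has 3 {K, P, G}.
        Root P: left subtree has 1 node {K}, right has 1 {G}.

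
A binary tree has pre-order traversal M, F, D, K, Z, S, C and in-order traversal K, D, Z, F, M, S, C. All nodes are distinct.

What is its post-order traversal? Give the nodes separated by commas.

K, Z, D, F, C, S, M

The first element of pre-order is the root; it splits in-order into left and right subtrees.
Root M: left subtree has 4 nodes {K, D, Z, F}, right has 2 {S, C}.
  Root F: left subtree has 3 nodes {K, D, Z}, right has 0 { }.
    Root D: left subtree has 1 node {K}, right has 1 {Z}.
  Root S: left subtree has 0 nodes { }, right has 1 {C}.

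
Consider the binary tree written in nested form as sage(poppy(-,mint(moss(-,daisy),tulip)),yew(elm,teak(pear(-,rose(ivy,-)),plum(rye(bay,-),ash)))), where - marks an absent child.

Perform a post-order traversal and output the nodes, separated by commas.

daisy, moss, tulip, mint, poppy, elm, ivy, rose, pear, bay, rye, ash, plum, teak, yew, sage

Post-order visits the left subtree, then the right subtree, then the node.
At sage: go left to poppy.
  At poppy: no left child.
  At poppy: go right to mint.
    At mint: go left to moss.
      At moss: no left child.
      At moss: go right to daisy.
        daisy is a leaf — visit daisy.
      Visit moss.
    At mint: go right to tulip.
      tulip is a leaf — visit tulip.
    Visit mint.
  Visit poppy.
At sage: go right to yew.
  At yew: go left to elm.
    elm is a leaf — visit elm.
  At yew: go right to teak.
    At teak: go left to pear.
      At pear: no left child.
      At pear: go right to rose.
        At rose: go left to ivy.
          ivy is a leaf — visit ivy.
        At rose: no right child.
        Visit rose.
      Visit pear.
    At teak: go right to plum.
      At plum: go left to rye.
        At rye: go left to bay.
          bay is a leaf — visit bay.
        At rye: no right child.
        Visit rye.
      At plum: go right to ash.
        ash is a leaf — visit ash.
      Visit plum.
    Visit teak.
  Visit yew.
Visit sage.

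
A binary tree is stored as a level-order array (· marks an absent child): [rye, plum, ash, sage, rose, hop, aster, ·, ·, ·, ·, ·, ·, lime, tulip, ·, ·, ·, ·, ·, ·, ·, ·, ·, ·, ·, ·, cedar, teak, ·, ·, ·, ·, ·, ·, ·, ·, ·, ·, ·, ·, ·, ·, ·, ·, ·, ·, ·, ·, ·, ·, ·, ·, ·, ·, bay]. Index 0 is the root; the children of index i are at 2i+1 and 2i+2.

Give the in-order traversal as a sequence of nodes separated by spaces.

sage plum rose rye hop ash bay cedar lime teak aster tulip

In-order visits the left subtree, then the node, then the right subtree.
At rye: go left to plum.
  At plum: go left to sage.
    sage is a leaf — visit sage.
  Visit plum.
  At plum: go right to rose.
    rose is a leaf — visit rose.
Visit rye.
At rye: go right to ash.
  At ash: go left to hop.
    hop is a leaf — visit hop.
  Visit ash.
  At ash: go right to aster.
    At aster: go left to lime.
      At lime: go left to cedar.
        At cedar: go left to bay.
          bay is a leaf — visit bay.
        Visit cedar.
        At cedar: no right child.
      Visit lime.
      At lime: go right to teak.
        teak is a leaf — visit teak.
    Visit aster.
    At aster: go right to tulip.
      tulip is a leaf — visit tulip.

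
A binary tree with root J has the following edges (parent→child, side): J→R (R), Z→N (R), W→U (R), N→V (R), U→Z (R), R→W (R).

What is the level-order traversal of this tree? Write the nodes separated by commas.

J, R, W, U, Z, N, V

Level-order visits nodes level by level from the root, left to right within each level.
Level 0: J
Level 1: R
Level 2: W
Level 3: U
Level 4: Z
Level 5: N
Level 6: V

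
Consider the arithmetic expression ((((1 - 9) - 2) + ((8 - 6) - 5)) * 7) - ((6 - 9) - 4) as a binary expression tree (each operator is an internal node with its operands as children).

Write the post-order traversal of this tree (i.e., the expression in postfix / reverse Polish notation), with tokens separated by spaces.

1 9 - 2 - 8 6 - 5 - + 7 * 6 9 - 4 - -

Post-order on an expression tree gives postfix notation: for each operator, emit left operand, right operand, then the operator.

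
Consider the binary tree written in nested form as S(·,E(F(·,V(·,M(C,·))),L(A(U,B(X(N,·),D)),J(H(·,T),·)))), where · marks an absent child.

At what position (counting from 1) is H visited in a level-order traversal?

11

Level-order visits nodes level by level from the root, left to right within each level.
Level 0: S
Level 1: E
Level 2: F, L
Level 3: V, A, J
Level 4: M, U, B, H
Level 5: C, X, D, T
Level 6: N
Full level-order sequence: S, E, F, L, V, A, J, M, U, B, H, C, X, D, T, N.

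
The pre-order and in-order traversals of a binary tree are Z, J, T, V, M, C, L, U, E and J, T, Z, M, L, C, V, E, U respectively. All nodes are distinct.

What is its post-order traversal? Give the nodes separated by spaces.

T J L C M E U V Z

The first element of pre-order is the root; it splits in-order into left and right subtrees.
Root Z: left subtree has 2 nodes {J, T}, right has 6 {M, L, C, V, E, U}.
  Root J: left subtree has 0 nodes { }, right has 1 {T}.
  Root V: left subtree has 3 nodes {M, L, C}, right has 2 {E, U}.
    Root M: left subtree has 0 nodes { }, right has 2 {L, C}.
      Root C: left subtree has 1 node {L}, right has 0 { }.
    Root U: left subtree has 1 node {E}, right has 0 { }.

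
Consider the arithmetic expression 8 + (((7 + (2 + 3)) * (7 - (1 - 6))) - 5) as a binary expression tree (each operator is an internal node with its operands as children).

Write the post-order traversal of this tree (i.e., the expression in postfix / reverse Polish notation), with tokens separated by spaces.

Post-order on an expression tree gives postfix notation: for each operator, emit left operand, right operand, then the operator.

8 7 2 3 + + 7 1 6 - - * 5 - +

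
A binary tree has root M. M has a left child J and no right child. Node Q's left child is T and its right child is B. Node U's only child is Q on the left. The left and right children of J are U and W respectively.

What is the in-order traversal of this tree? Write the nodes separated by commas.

In-order visits the left subtree, then the node, then the right subtree.
At M: go left to J.
  At J: go left to U.
    At U: go left to Q.
      At Q: go left to T.
        T is a leaf — visit T.
      Visit Q.
      At Q: go right to B.
        B is a leaf — visit B.
    Visit U.
    At U: no right child.
  Visit J.
  At J: go right to W.
    W is a leaf — visit W.
Visit M.
At M: no right child.

T, Q, B, U, J, W, M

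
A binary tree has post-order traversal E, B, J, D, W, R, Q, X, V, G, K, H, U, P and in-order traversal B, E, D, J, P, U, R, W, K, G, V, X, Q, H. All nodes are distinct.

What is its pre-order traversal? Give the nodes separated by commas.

P, D, B, E, J, U, H, K, R, W, G, V, X, Q

The last element of post-order is the root; it splits in-order into left and right subtrees.
Root P: left subtree has 4 nodes {B, E, D, J}, right has 9 {U, R, W, K, G, V, X, Q, H}.
  Root D: left subtree has 2 nodes {B, E}, right has 1 {J}.
    Root B: left subtree has 0 nodes { }, right has 1 {E}.
  Root U: left subtree has 0 nodes { }, right has 8 {R, W, K, G, V, X, Q, H}.
    Root H: left subtree has 7 nodes {R, W, K, G, V, X, Q}, right has 0 { }.
      Root K: left subtree has 2 nodes {R, W}, right has 4 {G, V, X, Q}.
        Root R: left subtree has 0 nodes { }, right has 1 {W}.
        Root G: left subtree has 0 nodes { }, right has 3 {V, X, Q}.
          Root V: left subtree has 0 nodes { }, right has 2 {X, Q}.
            Root X: left subtree has 0 nodes { }, right has 1 {Q}.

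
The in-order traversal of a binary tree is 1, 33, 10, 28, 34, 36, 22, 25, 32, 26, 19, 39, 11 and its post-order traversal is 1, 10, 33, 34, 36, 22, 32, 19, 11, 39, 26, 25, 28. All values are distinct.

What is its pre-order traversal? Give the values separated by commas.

28, 33, 1, 10, 25, 22, 36, 34, 26, 32, 39, 19, 11

The last element of post-order is the root; it splits in-order into left and right subtrees.
Root 28: left subtree has 3 nodes {1, 33, 10}, right has 9 {34, 36, 22, 25, 32, 26, 19, 39, 11}.
  Root 33: left subtree has 1 node {1}, right has 1 {10}.
  Root 25: left subtree has 3 nodes {34, 36, 22}, right has 5 {32, 26, 19, 39, 11}.
    Root 22: left subtree has 2 nodes {34, 36}, right has 0 { }.
      Root 36: left subtree has 1 node {34}, right has 0 { }.
    Root 26: left subtree has 1 node {32}, right has 3 {19, 39, 11}.
      Root 39: left subtree has 1 node {19}, right has 1 {11}.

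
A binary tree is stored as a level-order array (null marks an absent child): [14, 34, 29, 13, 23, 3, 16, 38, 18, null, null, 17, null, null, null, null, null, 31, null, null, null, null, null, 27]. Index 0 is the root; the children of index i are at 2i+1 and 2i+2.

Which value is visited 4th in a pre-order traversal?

38

Pre-order visits the node, then its left subtree, then its right subtree.
Visit 14.
At 14: go left to 34.
  Visit 34.
  At 34: go left to 13.
    Visit 13.
    At 13: go left to 38.
      38 is a leaf — visit 38.
    At 13: go right to 18.
      Visit 18.
      At 18: go left to 31.
        31 is a leaf — visit 31.
      At 18: no right child.
  At 34: go right to 23.
    23 is a leaf — visit 23.
At 14: go right to 29.
  Visit 29.
  At 29: go left to 3.
    Visit 3.
    At 3: go left to 17.
      Visit 17.
      At 17: go left to 27.
        27 is a leaf — visit 27.
      At 17: no right child.
    At 3: no right child.
  At 29: go right to 16.
    16 is a leaf — visit 16.
Full pre-order sequence: 14, 34, 13, 38, 18, 31, 23, 29, 3, 17, 27, 16.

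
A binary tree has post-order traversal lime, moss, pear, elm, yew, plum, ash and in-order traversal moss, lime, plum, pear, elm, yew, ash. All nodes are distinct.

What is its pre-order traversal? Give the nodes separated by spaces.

The last element of post-order is the root; it splits in-order into left and right subtrees.
Root ash: left subtree has 6 nodes {moss, lime, plum, pear, elm, yew}, right has 0 { }.
  Root plum: left subtree has 2 nodes {moss, lime}, right has 3 {pear, elm, yew}.
    Root moss: left subtree has 0 nodes { }, right has 1 {lime}.
    Root yew: left subtree has 2 nodes {pear, elm}, right has 0 { }.
      Root elm: left subtree has 1 node {pear}, right has 0 { }.

ash plum moss lime yew elm pear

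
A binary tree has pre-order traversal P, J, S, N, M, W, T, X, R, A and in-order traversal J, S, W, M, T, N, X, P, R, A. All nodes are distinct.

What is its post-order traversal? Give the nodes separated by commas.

W, T, M, X, N, S, J, A, R, P

The first element of pre-order is the root; it splits in-order into left and right subtrees.
Root P: left subtree has 7 nodes {J, S, W, M, T, N, X}, right has 2 {R, A}.
  Root J: left subtree has 0 nodes { }, right has 6 {S, W, M, T, N, X}.
    Root S: left subtree has 0 nodes { }, right has 5 {W, M, T, N, X}.
      Root N: left subtree has 3 nodes {W, M, T}, right has 1 {X}.
        Root M: left subtree has 1 node {W}, right has 1 {T}.
  Root R: left subtree has 0 nodes { }, right has 1 {A}.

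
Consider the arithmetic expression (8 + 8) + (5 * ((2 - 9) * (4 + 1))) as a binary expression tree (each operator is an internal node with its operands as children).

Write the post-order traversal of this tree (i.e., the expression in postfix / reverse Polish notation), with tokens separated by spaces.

Post-order on an expression tree gives postfix notation: for each operator, emit left operand, right operand, then the operator.

8 8 + 5 2 9 - 4 1 + * * +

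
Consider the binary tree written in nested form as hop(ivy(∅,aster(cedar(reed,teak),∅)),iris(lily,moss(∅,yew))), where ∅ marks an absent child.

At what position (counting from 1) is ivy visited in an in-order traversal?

1

In-order visits the left subtree, then the node, then the right subtree.
At hop: go left to ivy.
  At ivy: no left child.
  Visit ivy.
  At ivy: go right to aster.
    At aster: go left to cedar.
      At cedar: go left to reed.
        reed is a leaf — visit reed.
      Visit cedar.
      At cedar: go right to teak.
        teak is a leaf — visit teak.
    Visit aster.
    At aster: no right child.
Visit hop.
At hop: go right to iris.
  At iris: go left to lily.
    lily is a leaf — visit lily.
  Visit iris.
  At iris: go right to moss.
    At moss: no left child.
    Visit moss.
    At moss: go right to yew.
      yew is a leaf — visit yew.
Full in-order sequence: ivy, reed, cedar, teak, aster, hop, lily, iris, moss, yew.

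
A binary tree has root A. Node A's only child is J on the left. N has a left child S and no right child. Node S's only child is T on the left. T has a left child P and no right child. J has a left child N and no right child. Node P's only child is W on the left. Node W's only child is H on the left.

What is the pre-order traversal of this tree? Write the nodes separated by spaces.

Pre-order visits the node, then its left subtree, then its right subtree.
Visit A.
At A: go left to J.
  Visit J.
  At J: go left to N.
    Visit N.
    At N: go left to S.
      Visit S.
      At S: go left to T.
        Visit T.
        At T: go left to P.
          Visit P.
          At P: go left to W.
            Visit W.
            At W: go left to H.
              H is a leaf — visit H.
            At W: no right child.
          At P: no right child.
        At T: no right child.
      At S: no right child.
    At N: no right child.
  At J: no right child.
At A: no right child.

A J N S T P W H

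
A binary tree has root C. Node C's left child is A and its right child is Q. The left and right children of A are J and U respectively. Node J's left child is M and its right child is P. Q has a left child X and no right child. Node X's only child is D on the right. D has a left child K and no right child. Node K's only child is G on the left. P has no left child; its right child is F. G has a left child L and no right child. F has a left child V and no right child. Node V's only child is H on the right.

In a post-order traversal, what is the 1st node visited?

M

Post-order visits the left subtree, then the right subtree, then the node.
At C: go left to A.
  At A: go left to J.
    At J: go left to M.
      M is a leaf — visit M.
    At J: go right to P.
      At P: no left child.
      At P: go right to F.
        At F: go left to V.
          At V: no left child.
          At V: go right to H.
            H is a leaf — visit H.
          Visit V.
        At F: no right child.
        Visit F.
      Visit P.
    Visit J.
  At A: go right to U.
    U is a leaf — visit U.
  Visit A.
At C: go right to Q.
  At Q: go left to X.
    At X: no left child.
    At X: go right to D.
      At D: go left to K.
        At K: go left to G.
          At G: go left to L.
            L is a leaf — visit L.
          At G: no right child.
          Visit G.
        At K: no right child.
        Visit K.
      At D: no right child.
      Visit D.
    Visit X.
  At Q: no right child.
  Visit Q.
Visit C.
Full post-order sequence: M, H, V, F, P, J, U, A, L, G, K, D, X, Q, C.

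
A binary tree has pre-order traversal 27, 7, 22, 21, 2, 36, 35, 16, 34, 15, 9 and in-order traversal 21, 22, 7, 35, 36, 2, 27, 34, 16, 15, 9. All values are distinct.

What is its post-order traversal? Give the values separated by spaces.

21 22 35 36 2 7 34 9 15 16 27

The first element of pre-order is the root; it splits in-order into left and right subtrees.
Root 27: left subtree has 6 nodes {21, 22, 7, 35, 36, 2}, right has 4 {34, 16, 15, 9}.
  Root 7: left subtree has 2 nodes {21, 22}, right has 3 {35, 36, 2}.
    Root 22: left subtree has 1 node {21}, right has 0 { }.
    Root 2: left subtree has 2 nodes {35, 36}, right has 0 { }.
      Root 36: left subtree has 1 node {35}, right has 0 { }.
  Root 16: left subtree has 1 node {34}, right has 2 {15, 9}.
    Root 15: left subtree has 0 nodes { }, right has 1 {9}.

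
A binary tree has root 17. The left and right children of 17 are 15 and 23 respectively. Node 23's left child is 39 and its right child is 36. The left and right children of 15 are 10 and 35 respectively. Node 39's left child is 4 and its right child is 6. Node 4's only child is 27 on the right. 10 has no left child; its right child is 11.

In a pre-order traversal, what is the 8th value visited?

4

Pre-order visits the node, then its left subtree, then its right subtree.
Visit 17.
At 17: go left to 15.
  Visit 15.
  At 15: go left to 10.
    Visit 10.
    At 10: no left child.
    At 10: go right to 11.
      11 is a leaf — visit 11.
  At 15: go right to 35.
    35 is a leaf — visit 35.
At 17: go right to 23.
  Visit 23.
  At 23: go left to 39.
    Visit 39.
    At 39: go left to 4.
      Visit 4.
      At 4: no left child.
      At 4: go right to 27.
        27 is a leaf — visit 27.
    At 39: go right to 6.
      6 is a leaf — visit 6.
  At 23: go right to 36.
    36 is a leaf — visit 36.
Full pre-order sequence: 17, 15, 10, 11, 35, 23, 39, 4, 27, 6, 36.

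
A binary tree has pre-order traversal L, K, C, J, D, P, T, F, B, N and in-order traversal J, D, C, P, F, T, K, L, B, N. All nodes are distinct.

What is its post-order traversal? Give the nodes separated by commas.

The first element of pre-order is the root; it splits in-order into left and right subtrees.
Root L: left subtree has 7 nodes {J, D, C, P, F, T, K}, right has 2 {B, N}.
  Root K: left subtree has 6 nodes {J, D, C, P, F, T}, right has 0 { }.
    Root C: left subtree has 2 nodes {J, D}, right has 3 {P, F, T}.
      Root J: left subtree has 0 nodes { }, right has 1 {D}.
      Root P: left subtree has 0 nodes { }, right has 2 {F, T}.
        Root T: left subtree has 1 node {F}, right has 0 { }.
  Root B: left subtree has 0 nodes { }, right has 1 {N}.

D, J, F, T, P, C, K, N, B, L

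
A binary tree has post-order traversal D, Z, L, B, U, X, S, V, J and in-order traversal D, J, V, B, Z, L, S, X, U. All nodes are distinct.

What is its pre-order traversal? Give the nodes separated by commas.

J, D, V, S, B, L, Z, X, U

The last element of post-order is the root; it splits in-order into left and right subtrees.
Root J: left subtree has 1 node {D}, right has 7 {V, B, Z, L, S, X, U}.
  Root V: left subtree has 0 nodes { }, right has 6 {B, Z, L, S, X, U}.
    Root S: left subtree has 3 nodes {B, Z, L}, right has 2 {X, U}.
      Root B: left subtree has 0 nodes { }, right has 2 {Z, L}.
        Root L: left subtree has 1 node {Z}, right has 0 { }.
      Root X: left subtree has 0 nodes { }, right has 1 {U}.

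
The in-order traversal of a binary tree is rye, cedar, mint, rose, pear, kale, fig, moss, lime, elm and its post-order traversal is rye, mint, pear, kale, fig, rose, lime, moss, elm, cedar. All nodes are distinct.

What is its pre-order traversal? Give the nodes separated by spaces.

The last element of post-order is the root; it splits in-order into left and right subtrees.
Root cedar: left subtree has 1 node {rye}, right has 8 {mint, rose, pear, kale, fig, moss, lime, elm}.
  Root elm: left subtree has 7 nodes {mint, rose, pear, kale, fig, moss, lime}, right has 0 { }.
    Root moss: left subtree has 5 nodes {mint, rose, pear, kale, fig}, right has 1 {lime}.
      Root rose: left subtree has 1 node {mint}, right has 3 {pear, kale, fig}.
        Root fig: left subtree has 2 nodes {pear, kale}, right has 0 { }.
          Root kale: left subtree has 1 node {pear}, right has 0 { }.

cedar rye elm moss rose mint fig kale pear lime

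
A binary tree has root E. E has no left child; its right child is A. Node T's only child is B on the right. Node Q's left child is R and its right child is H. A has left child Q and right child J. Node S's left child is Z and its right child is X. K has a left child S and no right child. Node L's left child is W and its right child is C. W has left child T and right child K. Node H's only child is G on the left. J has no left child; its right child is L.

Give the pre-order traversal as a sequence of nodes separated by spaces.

Pre-order visits the node, then its left subtree, then its right subtree.
Visit E.
At E: no left child.
At E: go right to A.
  Visit A.
  At A: go left to Q.
    Visit Q.
    At Q: go left to R.
      R is a leaf — visit R.
    At Q: go right to H.
      Visit H.
      At H: go left to G.
        G is a leaf — visit G.
      At H: no right child.
  At A: go right to J.
    Visit J.
    At J: no left child.
    At J: go right to L.
      Visit L.
      At L: go left to W.
        Visit W.
        At W: go left to T.
          Visit T.
          At T: no left child.
          At T: go right to B.
            B is a leaf — visit B.
        At W: go right to K.
          Visit K.
          At K: go left to S.
            Visit S.
            At S: go left to Z.
              Z is a leaf — visit Z.
            At S: go right to X.
              X is a leaf — visit X.
          At K: no right child.
      At L: go right to C.
        C is a leaf — visit C.

E A Q R H G J L W T B K S Z X C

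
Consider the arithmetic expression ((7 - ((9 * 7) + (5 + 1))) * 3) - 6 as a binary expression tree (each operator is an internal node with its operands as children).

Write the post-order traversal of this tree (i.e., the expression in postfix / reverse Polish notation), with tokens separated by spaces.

Post-order on an expression tree gives postfix notation: for each operator, emit left operand, right operand, then the operator.

7 9 7 * 5 1 + + - 3 * 6 -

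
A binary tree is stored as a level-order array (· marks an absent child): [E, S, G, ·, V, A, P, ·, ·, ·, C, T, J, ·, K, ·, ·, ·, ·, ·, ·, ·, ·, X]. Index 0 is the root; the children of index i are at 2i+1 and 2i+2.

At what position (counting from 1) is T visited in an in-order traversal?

6

In-order visits the left subtree, then the node, then the right subtree.
At E: go left to S.
  At S: no left child.
  Visit S.
  At S: go right to V.
    At V: no left child.
    Visit V.
    At V: go right to C.
      C is a leaf — visit C.
Visit E.
At E: go right to G.
  At G: go left to A.
    At A: go left to T.
      At T: go left to X.
        X is a leaf — visit X.
      Visit T.
      At T: no right child.
    Visit A.
    At A: go right to J.
      J is a leaf — visit J.
  Visit G.
  At G: go right to P.
    At P: no left child.
    Visit P.
    At P: go right to K.
      K is a leaf — visit K.
Full in-order sequence: S, V, C, E, X, T, A, J, G, P, K.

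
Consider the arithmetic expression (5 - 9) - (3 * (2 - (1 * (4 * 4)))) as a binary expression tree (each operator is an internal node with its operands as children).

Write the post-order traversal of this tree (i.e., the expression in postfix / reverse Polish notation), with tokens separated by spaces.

Post-order on an expression tree gives postfix notation: for each operator, emit left operand, right operand, then the operator.

5 9 - 3 2 1 4 4 * * - * -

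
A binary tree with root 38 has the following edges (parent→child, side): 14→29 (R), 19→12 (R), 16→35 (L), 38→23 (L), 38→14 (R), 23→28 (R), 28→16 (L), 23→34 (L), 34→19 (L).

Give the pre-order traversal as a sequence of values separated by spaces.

Pre-order visits the node, then its left subtree, then its right subtree.
Visit 38.
At 38: go left to 23.
  Visit 23.
  At 23: go left to 34.
    Visit 34.
    At 34: go left to 19.
      Visit 19.
      At 19: no left child.
      At 19: go right to 12.
        12 is a leaf — visit 12.
    At 34: no right child.
  At 23: go right to 28.
    Visit 28.
    At 28: go left to 16.
      Visit 16.
      At 16: go left to 35.
        35 is a leaf — visit 35.
      At 16: no right child.
    At 28: no right child.
At 38: go right to 14.
  Visit 14.
  At 14: no left child.
  At 14: go right to 29.
    29 is a leaf — visit 29.

38 23 34 19 12 28 16 35 14 29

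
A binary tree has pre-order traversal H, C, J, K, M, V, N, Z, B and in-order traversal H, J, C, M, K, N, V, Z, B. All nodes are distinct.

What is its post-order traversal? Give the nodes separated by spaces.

The first element of pre-order is the root; it splits in-order into left and right subtrees.
Root H: left subtree has 0 nodes { }, right has 8 {J, C, M, K, N, V, Z, B}.
  Root C: left subtree has 1 node {J}, right has 6 {M, K, N, V, Z, B}.
    Root K: left subtree has 1 node {M}, right has 4 {N, V, Z, B}.
      Root V: left subtree has 1 node {N}, right has 2 {Z, B}.
        Root Z: left subtree has 0 nodes { }, right has 1 {B}.

J M N B Z V K C H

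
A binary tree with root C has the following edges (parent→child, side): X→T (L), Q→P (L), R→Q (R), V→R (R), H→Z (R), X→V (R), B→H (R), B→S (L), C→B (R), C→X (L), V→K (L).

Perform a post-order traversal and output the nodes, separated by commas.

Post-order visits the left subtree, then the right subtree, then the node.
At C: go left to X.
  At X: go left to T.
    T is a leaf — visit T.
  At X: go right to V.
    At V: go left to K.
      K is a leaf — visit K.
    At V: go right to R.
      At R: no left child.
      At R: go right to Q.
        At Q: go left to P.
          P is a leaf — visit P.
        At Q: no right child.
        Visit Q.
      Visit R.
    Visit V.
  Visit X.
At C: go right to B.
  At B: go left to S.
    S is a leaf — visit S.
  At B: go right to H.
    At H: no left child.
    At H: go right to Z.
      Z is a leaf — visit Z.
    Visit H.
  Visit B.
Visit C.

T, K, P, Q, R, V, X, S, Z, H, B, C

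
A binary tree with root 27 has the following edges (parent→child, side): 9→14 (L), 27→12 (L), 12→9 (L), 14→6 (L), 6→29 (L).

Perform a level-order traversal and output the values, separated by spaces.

27 12 9 14 6 29

Level-order visits nodes level by level from the root, left to right within each level.
Level 0: 27
Level 1: 12
Level 2: 9
Level 3: 14
Level 4: 6
Level 5: 29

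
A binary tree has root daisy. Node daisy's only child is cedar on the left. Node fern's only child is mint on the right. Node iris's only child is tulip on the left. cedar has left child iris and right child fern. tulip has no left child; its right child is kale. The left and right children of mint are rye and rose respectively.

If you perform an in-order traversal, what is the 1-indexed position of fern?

5

In-order visits the left subtree, then the node, then the right subtree.
At daisy: go left to cedar.
  At cedar: go left to iris.
    At iris: go left to tulip.
      At tulip: no left child.
      Visit tulip.
      At tulip: go right to kale.
        kale is a leaf — visit kale.
    Visit iris.
    At iris: no right child.
  Visit cedar.
  At cedar: go right to fern.
    At fern: no left child.
    Visit fern.
    At fern: go right to mint.
      At mint: go left to rye.
        rye is a leaf — visit rye.
      Visit mint.
      At mint: go right to rose.
        rose is a leaf — visit rose.
Visit daisy.
At daisy: no right child.
Full in-order sequence: tulip, kale, iris, cedar, fern, rye, mint, rose, daisy.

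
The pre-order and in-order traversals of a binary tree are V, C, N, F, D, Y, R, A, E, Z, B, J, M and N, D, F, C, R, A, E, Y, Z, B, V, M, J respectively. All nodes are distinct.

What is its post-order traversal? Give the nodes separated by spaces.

D F N E A R B Z Y C M J V

The first element of pre-order is the root; it splits in-order into left and right subtrees.
Root V: left subtree has 10 nodes {N, D, F, C, R, A, E, Y, Z, B}, right has 2 {M, J}.
  Root C: left subtree has 3 nodes {N, D, F}, right has 6 {R, A, E, Y, Z, B}.
    Root N: left subtree has 0 nodes { }, right has 2 {D, F}.
      Root F: left subtree has 1 node {D}, right has 0 { }.
    Root Y: left subtree has 3 nodes {R, A, E}, right has 2 {Z, B}.
      Root R: left subtree has 0 nodes { }, right has 2 {A, E}.
        Root A: left subtree has 0 nodes { }, right has 1 {E}.
      Root Z: left subtree has 0 nodes { }, right has 1 {B}.
  Root J: left subtree has 1 node {M}, right has 0 { }.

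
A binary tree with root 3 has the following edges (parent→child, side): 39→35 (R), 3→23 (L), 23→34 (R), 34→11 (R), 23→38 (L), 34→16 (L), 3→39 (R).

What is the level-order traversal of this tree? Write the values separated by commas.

Level-order visits nodes level by level from the root, left to right within each level.
Level 0: 3
Level 1: 23, 39
Level 2: 38, 34, 35
Level 3: 16, 11

3, 23, 39, 38, 34, 35, 16, 11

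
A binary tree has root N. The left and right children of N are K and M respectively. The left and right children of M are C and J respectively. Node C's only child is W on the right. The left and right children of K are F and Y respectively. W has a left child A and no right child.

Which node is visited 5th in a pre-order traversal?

Pre-order visits the node, then its left subtree, then its right subtree.
Visit N.
At N: go left to K.
  Visit K.
  At K: go left to F.
    F is a leaf — visit F.
  At K: go right to Y.
    Y is a leaf — visit Y.
At N: go right to M.
  Visit M.
  At M: go left to C.
    Visit C.
    At C: no left child.
    At C: go right to W.
      Visit W.
      At W: go left to A.
        A is a leaf — visit A.
      At W: no right child.
  At M: go right to J.
    J is a leaf — visit J.
Full pre-order sequence: N, K, F, Y, M, C, W, A, J.

M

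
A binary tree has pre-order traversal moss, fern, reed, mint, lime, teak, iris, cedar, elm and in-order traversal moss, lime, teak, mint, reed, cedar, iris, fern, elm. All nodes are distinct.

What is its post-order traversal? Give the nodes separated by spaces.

The first element of pre-order is the root; it splits in-order into left and right subtrees.
Root moss: left subtree has 0 nodes { }, right has 8 {lime, teak, mint, reed, cedar, iris, fern, elm}.
  Root fern: left subtree has 6 nodes {lime, teak, mint, reed, cedar, iris}, right has 1 {elm}.
    Root reed: left subtree has 3 nodes {lime, teak, mint}, right has 2 {cedar, iris}.
      Root mint: left subtree has 2 nodes {lime, teak}, right has 0 { }.
        Root lime: left subtree has 0 nodes { }, right has 1 {teak}.
      Root iris: left subtree has 1 node {cedar}, right has 0 { }.

teak lime mint cedar iris reed elm fern moss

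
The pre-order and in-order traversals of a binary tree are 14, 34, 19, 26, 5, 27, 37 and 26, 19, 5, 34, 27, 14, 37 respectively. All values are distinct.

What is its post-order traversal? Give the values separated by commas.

The first element of pre-order is the root; it splits in-order into left and right subtrees.
Root 14: left subtree has 5 nodes {26, 19, 5, 34, 27}, right has 1 {37}.
  Root 34: left subtree has 3 nodes {26, 19, 5}, right has 1 {27}.
    Root 19: left subtree has 1 node {26}, right has 1 {5}.

26, 5, 19, 27, 34, 37, 14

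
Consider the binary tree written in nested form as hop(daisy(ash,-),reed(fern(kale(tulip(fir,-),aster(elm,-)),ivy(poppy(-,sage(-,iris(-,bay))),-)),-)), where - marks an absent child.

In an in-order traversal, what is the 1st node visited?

ash

In-order visits the left subtree, then the node, then the right subtree.
At hop: go left to daisy.
  At daisy: go left to ash.
    ash is a leaf — visit ash.
  Visit daisy.
  At daisy: no right child.
Visit hop.
At hop: go right to reed.
  At reed: go left to fern.
    At fern: go left to kale.
      At kale: go left to tulip.
        At tulip: go left to fir.
          fir is a leaf — visit fir.
        Visit tulip.
        At tulip: no right child.
      Visit kale.
      At kale: go right to aster.
        At aster: go left to elm.
          elm is a leaf — visit elm.
        Visit aster.
        At aster: no right child.
    Visit fern.
    At fern: go right to ivy.
      At ivy: go left to poppy.
        At poppy: no left child.
        Visit poppy.
        At poppy: go right to sage.
          At sage: no left child.
          Visit sage.
          At sage: go right to iris.
            At iris: no left child.
            Visit iris.
            At iris: go right to bay.
              bay is a leaf — visit bay.
      Visit ivy.
      At ivy: no right child.
  Visit reed.
  At reed: no right child.
Full in-order sequence: ash, daisy, hop, fir, tulip, kale, elm, aster, fern, poppy, sage, iris, bay, ivy, reed.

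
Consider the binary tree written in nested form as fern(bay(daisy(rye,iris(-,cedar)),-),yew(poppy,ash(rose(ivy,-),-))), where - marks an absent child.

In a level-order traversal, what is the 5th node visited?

poppy

Level-order visits nodes level by level from the root, left to right within each level.
Level 0: fern
Level 1: bay, yew
Level 2: daisy, poppy, ash
Level 3: rye, iris, rose
Level 4: cedar, ivy
Full level-order sequence: fern, bay, yew, daisy, poppy, ash, rye, iris, rose, cedar, ivy.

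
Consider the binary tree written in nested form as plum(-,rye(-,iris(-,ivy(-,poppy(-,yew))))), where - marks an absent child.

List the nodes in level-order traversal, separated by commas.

Level-order visits nodes level by level from the root, left to right within each level.
Level 0: plum
Level 1: rye
Level 2: iris
Level 3: ivy
Level 4: poppy
Level 5: yew

plum, rye, iris, ivy, poppy, yew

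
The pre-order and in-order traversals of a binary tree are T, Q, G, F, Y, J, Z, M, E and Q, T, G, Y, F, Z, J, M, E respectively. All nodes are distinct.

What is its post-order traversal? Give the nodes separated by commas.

Q, Y, Z, E, M, J, F, G, T

The first element of pre-order is the root; it splits in-order into left and right subtrees.
Root T: left subtree has 1 node {Q}, right has 7 {G, Y, F, Z, J, M, E}.
  Root G: left subtree has 0 nodes { }, right has 6 {Y, F, Z, J, M, E}.
    Root F: left subtree has 1 node {Y}, right has 4 {Z, J, M, E}.
      Root J: left subtree has 1 node {Z}, right has 2 {M, E}.
        Root M: left subtree has 0 nodes { }, right has 1 {E}.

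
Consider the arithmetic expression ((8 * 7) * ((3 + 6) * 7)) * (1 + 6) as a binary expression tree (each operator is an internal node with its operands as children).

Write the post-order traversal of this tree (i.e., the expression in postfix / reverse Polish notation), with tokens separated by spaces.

8 7 * 3 6 + 7 * * 1 6 + *

Post-order on an expression tree gives postfix notation: for each operator, emit left operand, right operand, then the operator.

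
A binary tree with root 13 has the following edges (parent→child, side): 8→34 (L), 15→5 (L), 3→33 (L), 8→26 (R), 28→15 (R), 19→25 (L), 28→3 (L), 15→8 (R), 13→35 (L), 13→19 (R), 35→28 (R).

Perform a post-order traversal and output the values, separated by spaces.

Post-order visits the left subtree, then the right subtree, then the node.
At 13: go left to 35.
  At 35: no left child.
  At 35: go right to 28.
    At 28: go left to 3.
      At 3: go left to 33.
        33 is a leaf — visit 33.
      At 3: no right child.
      Visit 3.
    At 28: go right to 15.
      At 15: go left to 5.
        5 is a leaf — visit 5.
      At 15: go right to 8.
        At 8: go left to 34.
          34 is a leaf — visit 34.
        At 8: go right to 26.
          26 is a leaf — visit 26.
        Visit 8.
      Visit 15.
    Visit 28.
  Visit 35.
At 13: go right to 19.
  At 19: go left to 25.
    25 is a leaf — visit 25.
  At 19: no right child.
  Visit 19.
Visit 13.

33 3 5 34 26 8 15 28 35 25 19 13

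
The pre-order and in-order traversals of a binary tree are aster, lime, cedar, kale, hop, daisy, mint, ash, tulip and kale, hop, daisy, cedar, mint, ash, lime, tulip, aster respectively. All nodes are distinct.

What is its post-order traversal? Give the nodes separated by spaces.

The first element of pre-order is the root; it splits in-order into left and right subtrees.
Root aster: left subtree has 8 nodes {kale, hop, daisy, cedar, mint, ash, lime, tulip}, right has 0 { }.
  Root lime: left subtree has 6 nodes {kale, hop, daisy, cedar, mint, ash}, right has 1 {tulip}.
    Root cedar: left subtree has 3 nodes {kale, hop, daisy}, right has 2 {mint, ash}.
      Root kale: left subtree has 0 nodes { }, right has 2 {hop, daisy}.
        Root hop: left subtree has 0 nodes { }, right has 1 {daisy}.
      Root mint: left subtree has 0 nodes { }, right has 1 {ash}.

daisy hop kale ash mint cedar tulip lime aster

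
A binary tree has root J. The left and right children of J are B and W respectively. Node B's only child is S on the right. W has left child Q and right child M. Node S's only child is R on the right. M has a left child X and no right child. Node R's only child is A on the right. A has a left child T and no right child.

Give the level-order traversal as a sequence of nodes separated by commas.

Level-order visits nodes level by level from the root, left to right within each level.
Level 0: J
Level 1: B, W
Level 2: S, Q, M
Level 3: R, X
Level 4: A
Level 5: T

J, B, W, S, Q, M, R, X, A, T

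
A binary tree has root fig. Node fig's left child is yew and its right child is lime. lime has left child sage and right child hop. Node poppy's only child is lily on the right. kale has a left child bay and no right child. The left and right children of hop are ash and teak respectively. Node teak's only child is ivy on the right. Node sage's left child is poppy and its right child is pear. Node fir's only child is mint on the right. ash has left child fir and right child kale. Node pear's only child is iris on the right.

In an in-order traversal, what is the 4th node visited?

In-order visits the left subtree, then the node, then the right subtree.
At fig: go left to yew.
  yew is a leaf — visit yew.
Visit fig.
At fig: go right to lime.
  At lime: go left to sage.
    At sage: go left to poppy.
      At poppy: no left child.
      Visit poppy.
      At poppy: go right to lily.
        lily is a leaf — visit lily.
    Visit sage.
    At sage: go right to pear.
      At pear: no left child.
      Visit pear.
      At pear: go right to iris.
        iris is a leaf — visit iris.
  Visit lime.
  At lime: go right to hop.
    At hop: go left to ash.
      At ash: go left to fir.
        At fir: no left child.
        Visit fir.
        At fir: go right to mint.
          mint is a leaf — visit mint.
      Visit ash.
      At ash: go right to kale.
        At kale: go left to bay.
          bay is a leaf — visit bay.
        Visit kale.
        At kale: no right child.
    Visit hop.
    At hop: go right to teak.
      At teak: no left child.
      Visit teak.
      At teak: go right to ivy.
        ivy is a leaf — visit ivy.
Full in-order sequence: yew, fig, poppy, lily, sage, pear, iris, lime, fir, mint, ash, bay, kale, hop, teak, ivy.

lily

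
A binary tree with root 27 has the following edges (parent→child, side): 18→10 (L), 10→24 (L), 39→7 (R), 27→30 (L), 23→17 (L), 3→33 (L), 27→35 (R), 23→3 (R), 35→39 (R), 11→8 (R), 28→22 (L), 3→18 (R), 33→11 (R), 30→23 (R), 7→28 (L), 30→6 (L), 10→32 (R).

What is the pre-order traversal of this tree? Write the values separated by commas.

Pre-order visits the node, then its left subtree, then its right subtree.
Visit 27.
At 27: go left to 30.
  Visit 30.
  At 30: go left to 6.
    6 is a leaf — visit 6.
  At 30: go right to 23.
    Visit 23.
    At 23: go left to 17.
      17 is a leaf — visit 17.
    At 23: go right to 3.
      Visit 3.
      At 3: go left to 33.
        Visit 33.
        At 33: no left child.
        At 33: go right to 11.
          Visit 11.
          At 11: no left child.
          At 11: go right to 8.
            8 is a leaf — visit 8.
      At 3: go right to 18.
        Visit 18.
        At 18: go left to 10.
          Visit 10.
          At 10: go left to 24.
            24 is a leaf — visit 24.
          At 10: go right to 32.
            32 is a leaf — visit 32.
        At 18: no right child.
At 27: go right to 35.
  Visit 35.
  At 35: no left child.
  At 35: go right to 39.
    Visit 39.
    At 39: no left child.
    At 39: go right to 7.
      Visit 7.
      At 7: go left to 28.
        Visit 28.
        At 28: go left to 22.
          22 is a leaf — visit 22.
        At 28: no right child.
      At 7: no right child.

27, 30, 6, 23, 17, 3, 33, 11, 8, 18, 10, 24, 32, 35, 39, 7, 28, 22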